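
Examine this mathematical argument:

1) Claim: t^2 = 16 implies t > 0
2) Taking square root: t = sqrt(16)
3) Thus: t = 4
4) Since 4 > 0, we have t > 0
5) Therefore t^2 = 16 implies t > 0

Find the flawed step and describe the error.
Step 2: Taking square root: t = sqrt(16)

Step 2 takes the square root and assumes the positive root only. The equation t^2 = 16 actually has two solutions: t = 4 and t = -4. The proof silently assumes t > 0 without justification, then uses this assumption to conclude t > 0, which is circular. The counterexample t = -4 shows the claim is false.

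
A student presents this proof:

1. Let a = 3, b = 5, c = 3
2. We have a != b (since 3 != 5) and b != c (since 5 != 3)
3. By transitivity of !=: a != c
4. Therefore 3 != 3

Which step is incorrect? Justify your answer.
Step 3: By transitivity of !=: a != c

Step 3 incorrectly applies transitivity to the '!=' relation. Transitivity states: if a R b and b R c, then a R c. However, '!=' is not transitive. Counterexample: 3 != 5 and 5 != 3, but 3 = 3 (both equal 3). Transitivity holds for relations like <, <=, =, but not for !=.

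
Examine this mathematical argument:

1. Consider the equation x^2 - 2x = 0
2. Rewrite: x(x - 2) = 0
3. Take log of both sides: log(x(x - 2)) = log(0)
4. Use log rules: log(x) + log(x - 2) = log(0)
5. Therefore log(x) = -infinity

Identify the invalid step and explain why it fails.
Step 3: Take log of both sides: log(x(x - 2)) = log(0)

Step 3 takes the logarithm of both sides, resulting in log(0) on the right side. The logarithm is only defined for positive numbers; log(0) is undefined (approaches negative infinity). This operation is invalid.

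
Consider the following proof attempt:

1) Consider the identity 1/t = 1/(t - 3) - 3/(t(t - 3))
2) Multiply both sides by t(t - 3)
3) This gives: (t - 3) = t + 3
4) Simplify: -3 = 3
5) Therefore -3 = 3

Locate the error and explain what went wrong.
Step 3: This gives: (t - 3) = t + 3

Step 3 makes a sign error when clearing denominators. Multiplying -3/(t(t - 3)) by t(t - 3) gives -3, not +3. The correct result is (t - 3) = t - 3, which is trivially true, not (t - 3) = t + 3. (Step 1 is a valid identity: 1/(t - 3) - 3/(t(t - 3)) = (t - 3)/(t(t - 3)) = 1/t.)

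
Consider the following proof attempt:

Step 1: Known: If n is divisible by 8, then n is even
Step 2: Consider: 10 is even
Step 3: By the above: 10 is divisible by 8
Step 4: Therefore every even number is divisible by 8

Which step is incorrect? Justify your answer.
Step 3: By the above: 10 is divisible by 8

Step 3 commits the fallacy of affirming the consequent. The known fact 'divisible by 8 → even' does NOT imply 'even → divisible by 8'. That would be the converse, which is false. For example, 10 is even but 10 ÷ 8 = 1.25, which is not an integer.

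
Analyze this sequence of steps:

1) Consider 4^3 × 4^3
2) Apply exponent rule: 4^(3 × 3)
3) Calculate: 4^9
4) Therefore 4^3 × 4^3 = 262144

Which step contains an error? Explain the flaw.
Step 2: Apply exponent rule: 4^(3 × 3)

Step 2 incorrectly states that a^b × a^c = a^(b×c). The correct rule is a^b × a^c = a^(b+c). The actual value is 4^3 × 4^3 = 4^6 = 4096, not 4^9 = 262144.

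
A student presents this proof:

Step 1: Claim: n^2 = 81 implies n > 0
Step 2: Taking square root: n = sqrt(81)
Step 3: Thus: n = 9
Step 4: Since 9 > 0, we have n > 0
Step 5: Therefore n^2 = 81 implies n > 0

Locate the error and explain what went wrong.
Step 2: Taking square root: n = sqrt(81)

Step 2 takes the square root and assumes the positive root only. The equation n^2 = 81 actually has two solutions: n = 9 and n = -9. The proof silently assumes n > 0 without justification, then uses this assumption to conclude n > 0, which is circular. The counterexample n = -9 shows the claim is false.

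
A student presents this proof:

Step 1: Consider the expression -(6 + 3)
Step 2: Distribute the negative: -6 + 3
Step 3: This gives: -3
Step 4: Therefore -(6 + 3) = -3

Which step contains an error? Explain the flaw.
Step 2: Distribute the negative: -6 + 3

Step 2 incorrectly distributes the negative sign. The correct distribution is -(6 + 3) = -6 - 3 = -9. The negative must be applied to both terms, not just the first. The error treats -(6 + 3) as -6 + 3, which equals -3 instead of -9.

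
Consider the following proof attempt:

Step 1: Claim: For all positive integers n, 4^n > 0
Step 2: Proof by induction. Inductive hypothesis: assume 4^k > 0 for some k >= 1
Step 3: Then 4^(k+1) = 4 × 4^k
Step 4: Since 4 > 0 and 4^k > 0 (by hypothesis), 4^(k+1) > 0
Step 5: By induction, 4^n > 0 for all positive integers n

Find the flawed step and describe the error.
Step 5: By induction, 4^n > 0 for all positive integers n

Step 5 concludes the proof by induction, but no base case was ever established. A valid induction proof requires: (1) a base case proving 4^1 > 0, and (2) an inductive step showing IF 4^k > 0 THEN 4^(k+1) > 0. Steps 2-4 correctly establish the inductive step, but without the base case the conclusion in step 5 does not follow.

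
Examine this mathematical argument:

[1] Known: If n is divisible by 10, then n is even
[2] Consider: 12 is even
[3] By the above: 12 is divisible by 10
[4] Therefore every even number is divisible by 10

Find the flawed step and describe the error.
Step 3: By the above: 12 is divisible by 10

Step 3 commits the fallacy of affirming the consequent. The known fact 'divisible by 10 → even' does NOT imply 'even → divisible by 10'. That would be the converse, which is false. For example, 12 is even but 12 ÷ 10 = 1.20, which is not an integer.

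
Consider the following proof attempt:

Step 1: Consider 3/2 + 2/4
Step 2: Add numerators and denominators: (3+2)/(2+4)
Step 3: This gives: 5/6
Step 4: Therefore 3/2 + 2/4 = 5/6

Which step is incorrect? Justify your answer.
Step 2: Add numerators and denominators: (3+2)/(2+4)

Step 2 incorrectly adds fractions by separately adding numerators and denominators. This is wrong. The correct method requires a common denominator: 3/2 + 2/4 = (3×4 + 2×2)/(2×4) = 16/8 = 2. The method used gives 5/6, which is different.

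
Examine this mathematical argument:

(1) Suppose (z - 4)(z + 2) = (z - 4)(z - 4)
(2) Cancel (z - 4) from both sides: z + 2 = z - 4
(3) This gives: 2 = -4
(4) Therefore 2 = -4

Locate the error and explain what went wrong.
Step 2: Cancel (z - 4) from both sides: z + 2 = z - 4

Step 2 cancels (z - 4) from both sides. This is only valid if (z - 4) ≠ 0, i.e., z ≠ 4. When z = 4, both sides equal zero regardless of the other factors. The correct approach requires considering z = 4 as a separate case.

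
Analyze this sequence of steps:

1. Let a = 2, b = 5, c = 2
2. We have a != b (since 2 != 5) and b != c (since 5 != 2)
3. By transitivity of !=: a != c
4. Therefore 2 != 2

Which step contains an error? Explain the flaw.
Step 3: By transitivity of !=: a != c

Step 3 incorrectly applies transitivity to the '!=' relation. Transitivity states: if a R b and b R c, then a R c. However, '!=' is not transitive. Counterexample: 2 != 5 and 5 != 2, but 2 = 2 (both equal 2). Transitivity holds for relations like <, <=, =, but not for !=.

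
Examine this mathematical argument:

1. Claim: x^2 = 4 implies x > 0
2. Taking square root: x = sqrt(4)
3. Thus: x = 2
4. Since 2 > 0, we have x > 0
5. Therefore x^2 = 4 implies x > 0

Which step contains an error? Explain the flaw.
Step 2: Taking square root: x = sqrt(4)

Step 2 takes the square root and assumes the positive root only. The equation x^2 = 4 actually has two solutions: x = 2 and x = -2. The proof silently assumes x > 0 without justification, then uses this assumption to conclude x > 0, which is circular. The counterexample x = -2 shows the claim is false.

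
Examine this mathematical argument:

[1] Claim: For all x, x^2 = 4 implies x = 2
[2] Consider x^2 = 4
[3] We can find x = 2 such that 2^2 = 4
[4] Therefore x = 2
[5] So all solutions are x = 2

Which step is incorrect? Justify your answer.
Step 4: Therefore x = 2

Step 4 incorrectly concludes that x = 2 is the only solution. The proof shows that x = 2 is A solution (existence), but does not show it is the ONLY solution (uniqueness). In fact, x = -2 is also a solution since (-2)^2 = 4. Finding one solution doesn't prove there are no others.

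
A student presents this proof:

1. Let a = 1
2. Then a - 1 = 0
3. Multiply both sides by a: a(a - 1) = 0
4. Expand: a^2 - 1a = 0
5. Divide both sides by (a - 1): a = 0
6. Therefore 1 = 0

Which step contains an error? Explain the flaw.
Step 5: Divide both sides by (a - 1): a = 0

Step 5 divides both sides by (a - 1). However, since a = 1, we have (a - 1) = 0. Division by zero is undefined, making this step invalid.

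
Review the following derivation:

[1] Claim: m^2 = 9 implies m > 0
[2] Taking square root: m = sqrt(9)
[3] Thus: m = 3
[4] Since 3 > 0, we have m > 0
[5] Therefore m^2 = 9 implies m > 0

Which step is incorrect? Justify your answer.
Step 2: Taking square root: m = sqrt(9)

Step 2 takes the square root and assumes the positive root only. The equation m^2 = 9 actually has two solutions: m = 3 and m = -3. The proof silently assumes m > 0 without justification, then uses this assumption to conclude m > 0, which is circular. The counterexample m = -3 shows the claim is false.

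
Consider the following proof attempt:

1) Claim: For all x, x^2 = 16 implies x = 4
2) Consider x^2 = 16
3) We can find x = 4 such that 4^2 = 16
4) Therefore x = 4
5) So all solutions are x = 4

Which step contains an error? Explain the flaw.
Step 4: Therefore x = 4

Step 4 incorrectly concludes that x = 4 is the only solution. The proof shows that x = 4 is A solution (existence), but does not show it is the ONLY solution (uniqueness). In fact, x = -4 is also a solution since (-4)^2 = 16. Finding one solution doesn't prove there are no others.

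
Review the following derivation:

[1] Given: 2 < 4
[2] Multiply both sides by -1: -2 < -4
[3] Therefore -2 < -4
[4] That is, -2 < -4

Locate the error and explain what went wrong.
Step 2: Multiply both sides by -1: -2 < -4

Step 2 multiplies both sides by -1 but fails to reverse the inequality sign. When multiplying (or dividing) an inequality by a negative number, the direction must be reversed. Since 2 < 4, we should get -2 > -4, i.e., -2 > -4.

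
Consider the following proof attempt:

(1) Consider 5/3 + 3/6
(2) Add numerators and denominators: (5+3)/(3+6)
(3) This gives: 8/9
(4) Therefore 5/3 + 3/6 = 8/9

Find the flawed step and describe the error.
Step 2: Add numerators and denominators: (5+3)/(3+6)

Step 2 incorrectly adds fractions by separately adding numerators and denominators. This is wrong. The correct method requires a common denominator: 5/3 + 3/6 = (5×6 + 3×3)/(3×6) = 39/18 = 13/6. The method used gives 8/9, which is different.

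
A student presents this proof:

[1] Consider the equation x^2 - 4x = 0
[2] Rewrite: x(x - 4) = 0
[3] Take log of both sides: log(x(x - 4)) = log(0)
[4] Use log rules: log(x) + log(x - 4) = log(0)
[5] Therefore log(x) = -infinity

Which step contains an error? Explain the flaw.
Step 3: Take log of both sides: log(x(x - 4)) = log(0)

Step 3 takes the logarithm of both sides, resulting in log(0) on the right side. The logarithm is only defined for positive numbers; log(0) is undefined (approaches negative infinity). This operation is invalid.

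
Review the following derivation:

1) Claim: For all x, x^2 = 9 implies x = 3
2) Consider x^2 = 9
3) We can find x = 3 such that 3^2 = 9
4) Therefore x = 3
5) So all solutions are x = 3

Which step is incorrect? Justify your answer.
Step 4: Therefore x = 3

Step 4 incorrectly concludes that x = 3 is the only solution. The proof shows that x = 3 is A solution (existence), but does not show it is the ONLY solution (uniqueness). In fact, x = -3 is also a solution since (-3)^2 = 9. Finding one solution doesn't prove there are no others.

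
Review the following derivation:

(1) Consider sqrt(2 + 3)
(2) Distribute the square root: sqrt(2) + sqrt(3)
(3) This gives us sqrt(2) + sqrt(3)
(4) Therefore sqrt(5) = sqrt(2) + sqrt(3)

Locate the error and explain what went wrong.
Step 2: Distribute the square root: sqrt(2) + sqrt(3)

Step 2 incorrectly 'distributes' the square root over addition. The square root function does not distribute: sqrt(a + b) ≠ sqrt(a) + sqrt(b). In fact, sqrt(2 + 3) = sqrt(5) ≈ 2.2361, while sqrt(2) + sqrt(3) ≈ 3.1463.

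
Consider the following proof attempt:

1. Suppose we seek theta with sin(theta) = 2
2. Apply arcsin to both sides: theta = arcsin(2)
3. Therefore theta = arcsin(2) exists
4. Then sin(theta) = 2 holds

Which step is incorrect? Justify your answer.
Step 2: Apply arcsin to both sides: theta = arcsin(2)

Step 2 applies arcsin to 2. However, arcsin(x) is only defined for x in [-1, 1] because sin(theta) can only produce values in that range. Since |2| > 1, arcsin(2) is undefined. There is no angle whose sine equals 2.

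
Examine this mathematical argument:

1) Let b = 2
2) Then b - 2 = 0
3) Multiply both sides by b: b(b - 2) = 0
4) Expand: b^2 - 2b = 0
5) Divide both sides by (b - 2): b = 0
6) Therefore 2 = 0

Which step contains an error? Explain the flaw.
Step 5: Divide both sides by (b - 2): b = 0

Step 5 divides both sides by (b - 2). However, since b = 2, we have (b - 2) = 0. Division by zero is undefined, making this step invalid.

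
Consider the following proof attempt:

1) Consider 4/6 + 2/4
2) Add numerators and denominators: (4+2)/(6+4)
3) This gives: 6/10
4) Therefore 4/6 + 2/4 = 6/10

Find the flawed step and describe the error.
Step 2: Add numerators and denominators: (4+2)/(6+4)

Step 2 incorrectly adds fractions by separately adding numerators and denominators. This is wrong. The correct method requires a common denominator: 4/6 + 2/4 = (4×4 + 2×6)/(6×4) = 28/24 = 7/6. The method used gives 6/10, which is different.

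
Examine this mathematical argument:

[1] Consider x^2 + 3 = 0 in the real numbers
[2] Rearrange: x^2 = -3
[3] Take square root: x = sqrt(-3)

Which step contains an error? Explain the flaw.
Step 3: Take square root: x = sqrt(-3)

Step 3 takes the square root of -3, which is negative. In the real number system, the square root of a negative number is undefined. The equation x^2 + 3 = 0 has no real solutions. Square roots of negative numbers only exist in the complex numbers.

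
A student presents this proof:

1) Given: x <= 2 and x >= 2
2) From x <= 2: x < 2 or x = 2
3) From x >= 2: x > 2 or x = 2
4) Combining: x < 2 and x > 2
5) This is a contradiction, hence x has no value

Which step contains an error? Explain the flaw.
Step 4: Combining: x < 2 and x > 2

Step 4 incorrectly combines the conditions. From x <= 2 and x >= 2, the intersection is x = 2. The error treats the 'or' cases as 'and' requirements. The correct conclusion is that x = 2 is the unique solution, not that no solution exists.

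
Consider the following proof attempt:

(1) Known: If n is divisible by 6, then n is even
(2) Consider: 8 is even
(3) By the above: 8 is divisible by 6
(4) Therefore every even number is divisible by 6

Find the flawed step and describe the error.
Step 3: By the above: 8 is divisible by 6

Step 3 commits the fallacy of affirming the consequent. The known fact 'divisible by 6 → even' does NOT imply 'even → divisible by 6'. That would be the converse, which is false. For example, 8 is even but 8 ÷ 6 = 1.33, which is not an integer.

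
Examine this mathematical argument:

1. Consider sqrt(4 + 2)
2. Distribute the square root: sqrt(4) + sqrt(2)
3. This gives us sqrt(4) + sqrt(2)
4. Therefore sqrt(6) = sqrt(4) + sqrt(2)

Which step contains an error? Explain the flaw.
Step 2: Distribute the square root: sqrt(4) + sqrt(2)

Step 2 incorrectly 'distributes' the square root over addition. The square root function does not distribute: sqrt(a + b) ≠ sqrt(a) + sqrt(b). In fact, sqrt(4 + 2) = sqrt(6) ≈ 2.4495, while sqrt(4) + sqrt(2) ≈ 3.4142.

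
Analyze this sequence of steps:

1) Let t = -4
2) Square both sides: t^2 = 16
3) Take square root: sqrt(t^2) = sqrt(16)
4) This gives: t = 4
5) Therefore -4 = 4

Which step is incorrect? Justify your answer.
Step 4: This gives: t = 4

Step 4 incorrectly states that sqrt(t^2) = t. The correct identity is sqrt(t^2) = |t|. Since t = -4 < 0, we have sqrt(t^2) = |-4| = 4, not t = -4.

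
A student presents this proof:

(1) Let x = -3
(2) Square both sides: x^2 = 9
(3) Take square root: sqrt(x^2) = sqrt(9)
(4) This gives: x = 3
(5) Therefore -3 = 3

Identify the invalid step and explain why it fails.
Step 4: This gives: x = 3

Step 4 incorrectly states that sqrt(x^2) = x. The correct identity is sqrt(x^2) = |x|. Since x = -3 < 0, we have sqrt(x^2) = |-3| = 3, not x = -3.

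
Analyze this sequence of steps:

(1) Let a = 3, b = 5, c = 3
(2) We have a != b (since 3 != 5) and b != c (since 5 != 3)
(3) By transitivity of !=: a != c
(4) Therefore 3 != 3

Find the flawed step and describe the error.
Step 3: By transitivity of !=: a != c

Step 3 incorrectly applies transitivity to the '!=' relation. Transitivity states: if a R b and b R c, then a R c. However, '!=' is not transitive. Counterexample: 3 != 5 and 5 != 3, but 3 = 3 (both equal 3). Transitivity holds for relations like <, <=, =, but not for !=.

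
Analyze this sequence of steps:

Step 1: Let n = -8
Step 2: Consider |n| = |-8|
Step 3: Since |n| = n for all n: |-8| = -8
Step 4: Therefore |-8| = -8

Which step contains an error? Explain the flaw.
Step 3: Since |n| = n for all n: |-8| = -8

Step 3 incorrectly states that |n| = n for all n. The correct definition is |n| = n when n >= 0, and |n| = -n when n < 0. Since -8 < 0, we have |-8| = -(-8) = 8, not -8.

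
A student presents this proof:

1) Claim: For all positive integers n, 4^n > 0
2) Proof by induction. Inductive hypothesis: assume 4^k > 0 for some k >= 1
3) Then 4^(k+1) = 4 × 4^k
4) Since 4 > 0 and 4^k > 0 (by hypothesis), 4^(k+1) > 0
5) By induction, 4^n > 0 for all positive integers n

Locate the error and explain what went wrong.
Step 5: By induction, 4^n > 0 for all positive integers n

Step 5 concludes the proof by induction, but no base case was ever established. A valid induction proof requires: (1) a base case proving 4^1 > 0, and (2) an inductive step showing IF 4^k > 0 THEN 4^(k+1) > 0. Steps 2-4 correctly establish the inductive step, but without the base case the conclusion in step 5 does not follow.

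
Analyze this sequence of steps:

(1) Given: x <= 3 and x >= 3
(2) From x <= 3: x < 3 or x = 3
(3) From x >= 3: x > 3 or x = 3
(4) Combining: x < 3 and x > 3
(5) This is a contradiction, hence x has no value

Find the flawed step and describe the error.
Step 4: Combining: x < 3 and x > 3

Step 4 incorrectly combines the conditions. From x <= 3 and x >= 3, the intersection is x = 3. The error treats the 'or' cases as 'and' requirements. The correct conclusion is that x = 3 is the unique solution, not that no solution exists.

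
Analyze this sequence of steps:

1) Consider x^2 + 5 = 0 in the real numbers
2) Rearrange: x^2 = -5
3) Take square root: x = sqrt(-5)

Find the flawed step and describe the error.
Step 3: Take square root: x = sqrt(-5)

Step 3 takes the square root of -5, which is negative. In the real number system, the square root of a negative number is undefined. The equation x^2 + 5 = 0 has no real solutions. Square roots of negative numbers only exist in the complex numbers.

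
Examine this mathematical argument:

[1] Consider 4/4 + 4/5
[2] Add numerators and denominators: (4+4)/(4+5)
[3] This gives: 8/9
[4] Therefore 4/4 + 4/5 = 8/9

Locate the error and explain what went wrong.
Step 2: Add numerators and denominators: (4+4)/(4+5)

Step 2 incorrectly adds fractions by separately adding numerators and denominators. This is wrong. The correct method requires a common denominator: 4/4 + 4/5 = (4×5 + 4×4)/(4×5) = 36/20 = 9/5. The method used gives 8/9, which is different.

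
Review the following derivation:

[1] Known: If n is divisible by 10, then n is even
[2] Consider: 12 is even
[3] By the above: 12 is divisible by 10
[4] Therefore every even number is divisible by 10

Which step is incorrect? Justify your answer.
Step 3: By the above: 12 is divisible by 10

Step 3 commits the fallacy of affirming the consequent. The known fact 'divisible by 10 → even' does NOT imply 'even → divisible by 10'. That would be the converse, which is false. For example, 12 is even but 12 ÷ 10 = 1.20, which is not an integer.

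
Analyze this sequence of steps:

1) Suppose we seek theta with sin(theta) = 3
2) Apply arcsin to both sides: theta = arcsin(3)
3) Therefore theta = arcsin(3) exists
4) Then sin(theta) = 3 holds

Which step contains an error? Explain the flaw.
Step 2: Apply arcsin to both sides: theta = arcsin(3)

Step 2 applies arcsin to 3. However, arcsin(x) is only defined for x in [-1, 1] because sin(theta) can only produce values in that range. Since |3| > 1, arcsin(3) is undefined. There is no angle whose sine equals 3.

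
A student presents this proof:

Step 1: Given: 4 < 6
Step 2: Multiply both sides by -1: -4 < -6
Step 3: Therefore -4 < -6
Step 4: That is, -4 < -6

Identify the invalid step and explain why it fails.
Step 2: Multiply both sides by -1: -4 < -6

Step 2 multiplies both sides by -1 but fails to reverse the inequality sign. When multiplying (or dividing) an inequality by a negative number, the direction must be reversed. Since 4 < 6, we should get -4 > -6, i.e., -4 > -6.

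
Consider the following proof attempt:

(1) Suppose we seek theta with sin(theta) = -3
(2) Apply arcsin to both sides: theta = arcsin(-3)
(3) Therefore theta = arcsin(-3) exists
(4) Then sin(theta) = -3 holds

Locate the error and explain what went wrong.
Step 2: Apply arcsin to both sides: theta = arcsin(-3)

Step 2 applies arcsin to -3. However, arcsin(x) is only defined for x in [-1, 1] because sin(theta) can only produce values in that range. Since |-3| > 1, arcsin(-3) is undefined. There is no angle whose sine equals -3.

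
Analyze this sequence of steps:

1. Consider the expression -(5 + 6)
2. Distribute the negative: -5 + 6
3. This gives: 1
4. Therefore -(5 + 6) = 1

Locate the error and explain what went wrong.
Step 2: Distribute the negative: -5 + 6

Step 2 incorrectly distributes the negative sign. The correct distribution is -(5 + 6) = -5 - 6 = -11. The negative must be applied to both terms, not just the first. The error treats -(5 + 6) as -5 + 6, which equals 1 instead of -11.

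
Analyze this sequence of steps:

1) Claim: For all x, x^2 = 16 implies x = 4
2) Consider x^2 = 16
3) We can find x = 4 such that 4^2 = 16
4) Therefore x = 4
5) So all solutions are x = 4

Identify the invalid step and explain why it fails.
Step 4: Therefore x = 4

Step 4 incorrectly concludes that x = 4 is the only solution. The proof shows that x = 4 is A solution (existence), but does not show it is the ONLY solution (uniqueness). In fact, x = -4 is also a solution since (-4)^2 = 16. Finding one solution doesn't prove there are no others.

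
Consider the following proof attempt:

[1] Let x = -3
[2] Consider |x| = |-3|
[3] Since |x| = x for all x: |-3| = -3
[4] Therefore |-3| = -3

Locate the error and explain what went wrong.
Step 3: Since |x| = x for all x: |-3| = -3

Step 3 incorrectly states that |x| = x for all x. The correct definition is |x| = x when x >= 0, and |x| = -x when x < 0. Since -3 < 0, we have |-3| = -(-3) = 3, not -3.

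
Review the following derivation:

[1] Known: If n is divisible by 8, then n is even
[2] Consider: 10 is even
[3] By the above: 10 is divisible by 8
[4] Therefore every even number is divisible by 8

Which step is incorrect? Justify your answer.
Step 3: By the above: 10 is divisible by 8

Step 3 commits the fallacy of affirming the consequent. The known fact 'divisible by 8 → even' does NOT imply 'even → divisible by 8'. That would be the converse, which is false. For example, 10 is even but 10 ÷ 8 = 1.25, which is not an integer.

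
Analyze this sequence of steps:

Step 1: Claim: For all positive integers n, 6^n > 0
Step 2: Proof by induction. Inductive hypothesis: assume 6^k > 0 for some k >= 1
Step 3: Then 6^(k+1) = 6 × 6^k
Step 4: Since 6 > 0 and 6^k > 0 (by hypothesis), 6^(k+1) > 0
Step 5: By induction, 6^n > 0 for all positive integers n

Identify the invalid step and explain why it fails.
Step 5: By induction, 6^n > 0 for all positive integers n

Step 5 concludes the proof by induction, but no base case was ever established. A valid induction proof requires: (1) a base case proving 6^1 > 0, and (2) an inductive step showing IF 6^k > 0 THEN 6^(k+1) > 0. Steps 2-4 correctly establish the inductive step, but without the base case the conclusion in step 5 does not follow.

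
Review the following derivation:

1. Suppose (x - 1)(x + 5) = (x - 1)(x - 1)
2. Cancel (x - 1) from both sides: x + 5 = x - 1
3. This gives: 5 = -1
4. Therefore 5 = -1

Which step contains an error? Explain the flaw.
Step 2: Cancel (x - 1) from both sides: x + 5 = x - 1

Step 2 cancels (x - 1) from both sides. This is only valid if (x - 1) ≠ 0, i.e., x ≠ 1. When x = 1, both sides equal zero regardless of the other factors. The correct approach requires considering x = 1 as a separate case.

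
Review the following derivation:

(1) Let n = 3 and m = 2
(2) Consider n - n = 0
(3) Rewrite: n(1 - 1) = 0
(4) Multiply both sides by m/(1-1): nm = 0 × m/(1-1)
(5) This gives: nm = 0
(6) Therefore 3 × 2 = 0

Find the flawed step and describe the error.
Step 4: Multiply both sides by m/(1-1): nm = 0 × m/(1-1)

Step 4 multiplies both sides by m/(1-1). However, 1-1 = 0, so this is multiplication by m/0, which is undefined. We cannot multiply by an undefined expression.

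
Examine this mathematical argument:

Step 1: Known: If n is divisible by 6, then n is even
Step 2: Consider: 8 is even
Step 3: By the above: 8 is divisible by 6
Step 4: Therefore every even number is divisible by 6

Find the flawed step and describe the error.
Step 3: By the above: 8 is divisible by 6

Step 3 commits the fallacy of affirming the consequent. The known fact 'divisible by 6 → even' does NOT imply 'even → divisible by 6'. That would be the converse, which is false. For example, 8 is even but 8 ÷ 6 = 1.33, which is not an integer.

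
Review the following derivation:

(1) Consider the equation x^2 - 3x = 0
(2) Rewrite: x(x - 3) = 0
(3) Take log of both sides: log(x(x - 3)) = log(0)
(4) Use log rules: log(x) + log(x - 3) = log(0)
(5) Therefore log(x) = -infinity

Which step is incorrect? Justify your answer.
Step 3: Take log of both sides: log(x(x - 3)) = log(0)

Step 3 takes the logarithm of both sides, resulting in log(0) on the right side. The logarithm is only defined for positive numbers; log(0) is undefined (approaches negative infinity). This operation is invalid.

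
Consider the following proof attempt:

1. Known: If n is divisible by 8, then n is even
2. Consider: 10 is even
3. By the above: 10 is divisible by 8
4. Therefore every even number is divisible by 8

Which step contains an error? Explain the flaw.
Step 3: By the above: 10 is divisible by 8

Step 3 commits the fallacy of affirming the consequent. The known fact 'divisible by 8 → even' does NOT imply 'even → divisible by 8'. That would be the converse, which is false. For example, 10 is even but 10 ÷ 8 = 1.25, which is not an integer.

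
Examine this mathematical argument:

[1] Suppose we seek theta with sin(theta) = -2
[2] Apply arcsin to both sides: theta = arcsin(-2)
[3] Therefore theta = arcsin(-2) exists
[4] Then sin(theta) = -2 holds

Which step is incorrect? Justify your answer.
Step 2: Apply arcsin to both sides: theta = arcsin(-2)

Step 2 applies arcsin to -2. However, arcsin(x) is only defined for x in [-1, 1] because sin(theta) can only produce values in that range. Since |-2| > 1, arcsin(-2) is undefined. There is no angle whose sine equals -2.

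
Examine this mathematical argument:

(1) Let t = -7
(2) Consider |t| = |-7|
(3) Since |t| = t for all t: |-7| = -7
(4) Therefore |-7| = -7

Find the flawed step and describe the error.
Step 3: Since |t| = t for all t: |-7| = -7

Step 3 incorrectly states that |t| = t for all t. The correct definition is |t| = t when t >= 0, and |t| = -t when t < 0. Since -7 < 0, we have |-7| = -(-7) = 7, not -7.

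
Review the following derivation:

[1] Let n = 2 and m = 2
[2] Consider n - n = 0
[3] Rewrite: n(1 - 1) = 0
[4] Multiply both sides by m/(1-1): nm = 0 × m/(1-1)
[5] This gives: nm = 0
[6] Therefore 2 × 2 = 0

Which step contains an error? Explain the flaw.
Step 4: Multiply both sides by m/(1-1): nm = 0 × m/(1-1)

Step 4 multiplies both sides by m/(1-1). However, 1-1 = 0, so this is multiplication by m/0, which is undefined. We cannot multiply by an undefined expression.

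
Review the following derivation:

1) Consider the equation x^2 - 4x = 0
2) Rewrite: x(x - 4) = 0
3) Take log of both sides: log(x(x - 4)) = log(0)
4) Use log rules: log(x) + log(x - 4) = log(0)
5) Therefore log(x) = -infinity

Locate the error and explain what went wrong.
Step 3: Take log of both sides: log(x(x - 4)) = log(0)

Step 3 takes the logarithm of both sides, resulting in log(0) on the right side. The logarithm is only defined for positive numbers; log(0) is undefined (approaches negative infinity). This operation is invalid.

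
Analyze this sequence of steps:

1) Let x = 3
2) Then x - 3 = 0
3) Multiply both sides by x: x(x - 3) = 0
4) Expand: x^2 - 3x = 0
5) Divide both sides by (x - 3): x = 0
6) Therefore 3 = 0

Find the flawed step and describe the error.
Step 5: Divide both sides by (x - 3): x = 0

Step 5 divides both sides by (x - 3). However, since x = 3, we have (x - 3) = 0. Division by zero is undefined, making this step invalid.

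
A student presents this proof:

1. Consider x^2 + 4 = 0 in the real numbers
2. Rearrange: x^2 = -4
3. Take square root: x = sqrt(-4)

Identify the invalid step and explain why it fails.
Step 3: Take square root: x = sqrt(-4)

Step 3 takes the square root of -4, which is negative. In the real number system, the square root of a negative number is undefined. The equation x^2 + 4 = 0 has no real solutions. Square roots of negative numbers only exist in the complex numbers.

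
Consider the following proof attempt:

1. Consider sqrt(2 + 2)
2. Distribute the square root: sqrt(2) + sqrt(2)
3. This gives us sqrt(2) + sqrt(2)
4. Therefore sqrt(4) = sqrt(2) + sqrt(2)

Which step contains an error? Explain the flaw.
Step 2: Distribute the square root: sqrt(2) + sqrt(2)

Step 2 incorrectly 'distributes' the square root over addition. The square root function does not distribute: sqrt(a + b) ≠ sqrt(a) + sqrt(b). In fact, sqrt(2 + 2) = sqrt(4) ≈ 2.0000, while sqrt(2) + sqrt(2) ≈ 2.8284.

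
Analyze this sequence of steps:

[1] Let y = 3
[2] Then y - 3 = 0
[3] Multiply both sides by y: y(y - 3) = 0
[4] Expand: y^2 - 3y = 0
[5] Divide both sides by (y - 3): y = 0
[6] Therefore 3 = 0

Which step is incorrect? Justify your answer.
Step 5: Divide both sides by (y - 3): y = 0

Step 5 divides both sides by (y - 3). However, since y = 3, we have (y - 3) = 0. Division by zero is undefined, making this step invalid.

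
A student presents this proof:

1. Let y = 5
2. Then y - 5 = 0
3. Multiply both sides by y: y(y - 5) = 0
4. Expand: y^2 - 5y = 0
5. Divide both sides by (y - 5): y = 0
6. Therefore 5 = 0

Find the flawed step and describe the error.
Step 5: Divide both sides by (y - 5): y = 0

Step 5 divides both sides by (y - 5). However, since y = 5, we have (y - 5) = 0. Division by zero is undefined, making this step invalid.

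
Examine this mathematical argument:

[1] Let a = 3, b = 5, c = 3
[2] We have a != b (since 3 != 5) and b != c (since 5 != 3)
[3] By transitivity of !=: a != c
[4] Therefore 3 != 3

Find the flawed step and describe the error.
Step 3: By transitivity of !=: a != c

Step 3 incorrectly applies transitivity to the '!=' relation. Transitivity states: if a R b and b R c, then a R c. However, '!=' is not transitive. Counterexample: 3 != 5 and 5 != 3, but 3 = 3 (both equal 3). Transitivity holds for relations like <, <=, =, but not for !=.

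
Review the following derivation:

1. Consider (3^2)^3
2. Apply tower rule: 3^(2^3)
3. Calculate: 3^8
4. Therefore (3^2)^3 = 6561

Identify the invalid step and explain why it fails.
Step 2: Apply tower rule: 3^(2^3)

Step 2 incorrectly states that (a^b)^c = a^(b^c). The correct rule is (a^b)^c = a^(b×c). The actual value is (3^2)^3 = 3^6 = 729, not 3^8 = 6561.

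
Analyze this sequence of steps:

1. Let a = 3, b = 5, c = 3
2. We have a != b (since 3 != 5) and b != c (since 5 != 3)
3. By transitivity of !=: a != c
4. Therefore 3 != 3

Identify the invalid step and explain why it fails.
Step 3: By transitivity of !=: a != c

Step 3 incorrectly applies transitivity to the '!=' relation. Transitivity states: if a R b and b R c, then a R c. However, '!=' is not transitive. Counterexample: 3 != 5 and 5 != 3, but 3 = 3 (both equal 3). Transitivity holds for relations like <, <=, =, but not for !=.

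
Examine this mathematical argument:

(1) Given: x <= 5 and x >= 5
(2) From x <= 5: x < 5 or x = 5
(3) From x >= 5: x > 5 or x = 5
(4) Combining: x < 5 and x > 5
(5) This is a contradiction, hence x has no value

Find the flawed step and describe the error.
Step 4: Combining: x < 5 and x > 5

Step 4 incorrectly combines the conditions. From x <= 5 and x >= 5, the intersection is x = 5. The error treats the 'or' cases as 'and' requirements. The correct conclusion is that x = 5 is the unique solution, not that no solution exists.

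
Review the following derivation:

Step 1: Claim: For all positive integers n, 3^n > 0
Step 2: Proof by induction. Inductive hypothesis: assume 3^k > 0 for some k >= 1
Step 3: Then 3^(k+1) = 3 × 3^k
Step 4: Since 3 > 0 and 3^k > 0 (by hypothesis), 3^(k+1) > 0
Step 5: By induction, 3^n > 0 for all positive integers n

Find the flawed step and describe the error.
Step 5: By induction, 3^n > 0 for all positive integers n

Step 5 concludes the proof by induction, but no base case was ever established. A valid induction proof requires: (1) a base case proving 3^1 > 0, and (2) an inductive step showing IF 3^k > 0 THEN 3^(k+1) > 0. Steps 2-4 correctly establish the inductive step, but without the base case the conclusion in step 5 does not follow.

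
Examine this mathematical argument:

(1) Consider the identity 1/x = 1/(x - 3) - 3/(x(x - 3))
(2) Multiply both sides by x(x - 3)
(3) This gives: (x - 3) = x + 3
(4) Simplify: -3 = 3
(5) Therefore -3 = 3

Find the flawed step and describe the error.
Step 3: This gives: (x - 3) = x + 3

Step 3 makes a sign error when clearing denominators. Multiplying -3/(x(x - 3)) by x(x - 3) gives -3, not +3. The correct result is (x - 3) = x - 3, which is trivially true, not (x - 3) = x + 3. (Step 1 is a valid identity: 1/(x - 3) - 3/(x(x - 3)) = (x - 3)/(x(x - 3)) = 1/x.)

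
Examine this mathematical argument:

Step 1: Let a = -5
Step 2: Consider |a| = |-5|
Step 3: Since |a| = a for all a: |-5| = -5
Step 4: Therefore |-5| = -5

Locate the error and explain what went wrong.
Step 3: Since |a| = a for all a: |-5| = -5

Step 3 incorrectly states that |a| = a for all a. The correct definition is |a| = a when a >= 0, and |a| = -a when a < 0. Since -5 < 0, we have |-5| = -(-5) = 5, not -5.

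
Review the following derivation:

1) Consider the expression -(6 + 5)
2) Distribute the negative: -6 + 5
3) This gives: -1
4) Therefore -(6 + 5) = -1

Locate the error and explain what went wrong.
Step 2: Distribute the negative: -6 + 5

Step 2 incorrectly distributes the negative sign. The correct distribution is -(6 + 5) = -6 - 5 = -11. The negative must be applied to both terms, not just the first. The error treats -(6 + 5) as -6 + 5, which equals -1 instead of -11.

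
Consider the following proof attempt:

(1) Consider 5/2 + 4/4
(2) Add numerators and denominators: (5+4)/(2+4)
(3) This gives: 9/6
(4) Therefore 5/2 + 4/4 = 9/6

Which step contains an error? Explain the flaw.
Step 2: Add numerators and denominators: (5+4)/(2+4)

Step 2 incorrectly adds fractions by separately adding numerators and denominators. This is wrong. The correct method requires a common denominator: 5/2 + 4/4 = (5×4 + 4×2)/(2×4) = 28/8 = 7/2. The method used gives 9/6, which is different.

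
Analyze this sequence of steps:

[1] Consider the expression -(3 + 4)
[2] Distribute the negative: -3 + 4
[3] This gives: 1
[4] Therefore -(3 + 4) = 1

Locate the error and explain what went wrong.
Step 2: Distribute the negative: -3 + 4

Step 2 incorrectly distributes the negative sign. The correct distribution is -(3 + 4) = -3 - 4 = -7. The negative must be applied to both terms, not just the first. The error treats -(3 + 4) as -3 + 4, which equals 1 instead of -7.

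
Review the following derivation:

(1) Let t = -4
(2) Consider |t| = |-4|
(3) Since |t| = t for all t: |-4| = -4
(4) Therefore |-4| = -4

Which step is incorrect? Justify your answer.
Step 3: Since |t| = t for all t: |-4| = -4

Step 3 incorrectly states that |t| = t for all t. The correct definition is |t| = t when t >= 0, and |t| = -t when t < 0. Since -4 < 0, we have |-4| = -(-4) = 4, not -4.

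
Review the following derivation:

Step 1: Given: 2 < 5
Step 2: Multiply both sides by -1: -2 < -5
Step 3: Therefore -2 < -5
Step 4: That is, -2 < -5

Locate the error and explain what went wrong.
Step 2: Multiply both sides by -1: -2 < -5

Step 2 multiplies both sides by -1 but fails to reverse the inequality sign. When multiplying (or dividing) an inequality by a negative number, the direction must be reversed. Since 2 < 5, we should get -2 > -5, i.e., -2 > -5.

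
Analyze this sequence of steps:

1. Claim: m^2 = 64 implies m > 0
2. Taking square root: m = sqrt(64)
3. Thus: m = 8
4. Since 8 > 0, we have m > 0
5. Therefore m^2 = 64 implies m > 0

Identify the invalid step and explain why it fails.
Step 2: Taking square root: m = sqrt(64)

Step 2 takes the square root and assumes the positive root only. The equation m^2 = 64 actually has two solutions: m = 8 and m = -8. The proof silently assumes m > 0 without justification, then uses this assumption to conclude m > 0, which is circular. The counterexample m = -8 shows the claim is false.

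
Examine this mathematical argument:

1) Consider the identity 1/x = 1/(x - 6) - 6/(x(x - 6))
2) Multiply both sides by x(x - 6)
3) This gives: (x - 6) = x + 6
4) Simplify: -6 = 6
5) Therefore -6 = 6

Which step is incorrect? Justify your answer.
Step 3: This gives: (x - 6) = x + 6

Step 3 makes a sign error when clearing denominators. Multiplying -6/(x(x - 6)) by x(x - 6) gives -6, not +6. The correct result is (x - 6) = x - 6, which is trivially true, not (x - 6) = x + 6. (Step 1 is a valid identity: 1/(x - 6) - 6/(x(x - 6)) = (x - 6)/(x(x - 6)) = 1/x.)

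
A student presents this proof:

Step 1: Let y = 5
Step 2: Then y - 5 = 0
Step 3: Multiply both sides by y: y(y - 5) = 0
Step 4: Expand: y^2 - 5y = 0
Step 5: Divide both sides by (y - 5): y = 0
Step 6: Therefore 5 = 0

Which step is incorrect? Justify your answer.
Step 5: Divide both sides by (y - 5): y = 0

Step 5 divides both sides by (y - 5). However, since y = 5, we have (y - 5) = 0. Division by zero is undefined, making this step invalid.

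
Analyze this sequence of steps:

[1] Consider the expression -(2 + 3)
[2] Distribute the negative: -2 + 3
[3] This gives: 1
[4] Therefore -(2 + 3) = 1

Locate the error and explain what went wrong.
Step 2: Distribute the negative: -2 + 3

Step 2 incorrectly distributes the negative sign. The correct distribution is -(2 + 3) = -2 - 3 = -5. The negative must be applied to both terms, not just the first. The error treats -(2 + 3) as -2 + 3, which equals 1 instead of -5.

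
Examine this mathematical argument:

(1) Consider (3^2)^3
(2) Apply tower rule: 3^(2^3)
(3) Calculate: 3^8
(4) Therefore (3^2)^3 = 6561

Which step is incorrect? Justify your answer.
Step 2: Apply tower rule: 3^(2^3)

Step 2 incorrectly states that (a^b)^c = a^(b^c). The correct rule is (a^b)^c = a^(b×c). The actual value is (3^2)^3 = 3^6 = 729, not 3^8 = 6561.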